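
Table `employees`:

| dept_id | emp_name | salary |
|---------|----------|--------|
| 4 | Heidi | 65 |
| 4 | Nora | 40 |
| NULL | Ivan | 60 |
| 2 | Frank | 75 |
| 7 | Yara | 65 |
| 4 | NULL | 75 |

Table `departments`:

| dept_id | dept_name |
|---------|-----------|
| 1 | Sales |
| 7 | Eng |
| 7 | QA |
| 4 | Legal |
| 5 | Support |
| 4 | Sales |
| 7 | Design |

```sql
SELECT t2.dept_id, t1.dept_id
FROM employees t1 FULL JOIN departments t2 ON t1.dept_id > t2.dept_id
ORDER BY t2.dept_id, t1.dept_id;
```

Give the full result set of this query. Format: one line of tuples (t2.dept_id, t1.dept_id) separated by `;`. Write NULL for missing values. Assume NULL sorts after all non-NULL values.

FULL OUTER JOIN keeps every row from both sides; unmatched rows get NULL for the other side's columns.
Matching on t1.dept_id > t2.dept_id. A NULL in a compared column never satisfies the condition.
- dept_id=4: 1 matching t2 row(s), so 1 row(s) emitted.
- dept_id=4: 1 matching t2 row(s), so 1 row(s) emitted.
- dept_id=NULL: no t2 row matches, row kept with t2 columns NULL.
- dept_id=2: 1 matching t2 row(s), so 1 row(s) emitted.
- dept_id=7: 4 matching t2 row(s), so 4 row(s) emitted.
- dept_id=4: 1 matching t2 row(s), so 1 row(s) emitted.
- 3 row(s) from t2 found no t1 partner → padded with NULL.

(1, 2); (1, 4); (1, 4); (1, 4); (1, 7); (4, 7); (4, 7); (5, 7); (7, NULL); (7, NULL); (7, NULL); (NULL, NULL)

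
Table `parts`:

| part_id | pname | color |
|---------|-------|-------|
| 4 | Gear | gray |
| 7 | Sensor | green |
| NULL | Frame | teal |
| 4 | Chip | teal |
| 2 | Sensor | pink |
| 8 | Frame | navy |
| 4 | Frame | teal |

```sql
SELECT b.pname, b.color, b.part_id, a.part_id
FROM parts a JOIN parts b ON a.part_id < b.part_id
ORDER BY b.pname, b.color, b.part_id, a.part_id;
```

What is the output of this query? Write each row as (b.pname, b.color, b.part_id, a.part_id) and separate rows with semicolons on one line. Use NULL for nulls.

INNER JOIN keeps only pairs where the ON condition holds.
Matching on a.part_id < b.part_id. A NULL in a compared column never satisfies the condition.
- a (part_id=4) pairs with 2 row(s) of b.
- a (part_id=7) pairs with 1 row(s) of b.
- a (part_id=NULL) has no partner → excluded.
- a (part_id=4) pairs with 2 row(s) of b.
- a (part_id=2) pairs with 5 row(s) of b.
- a (part_id=8) has no partner → excluded.
- a (part_id=4) pairs with 2 row(s) of b.

(Chip, teal, 4, 2); (Frame, navy, 8, 2); (Frame, navy, 8, 4); (Frame, navy, 8, 4); (Frame, navy, 8, 4); (Frame, navy, 8, 7); (Frame, teal, 4, 2); (Gear, gray, 4, 2); (Sensor, green, 7, 2); (Sensor, green, 7, 4); (Sensor, green, 7, 4); (Sensor, green, 7, 4)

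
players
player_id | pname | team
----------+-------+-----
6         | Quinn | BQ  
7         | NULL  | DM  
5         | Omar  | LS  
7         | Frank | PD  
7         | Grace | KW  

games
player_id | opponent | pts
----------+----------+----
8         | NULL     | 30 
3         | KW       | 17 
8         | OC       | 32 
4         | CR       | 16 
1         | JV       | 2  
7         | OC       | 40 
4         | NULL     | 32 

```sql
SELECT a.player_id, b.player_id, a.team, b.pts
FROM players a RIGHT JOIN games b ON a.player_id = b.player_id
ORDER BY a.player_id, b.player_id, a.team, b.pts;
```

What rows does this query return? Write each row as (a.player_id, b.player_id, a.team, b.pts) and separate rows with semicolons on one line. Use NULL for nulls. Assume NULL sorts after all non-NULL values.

(7, 7, DM, 40); (7, 7, KW, 40); (7, 7, PD, 40); (NULL, 1, NULL, 2); (NULL, 3, NULL, 17); (NULL, 4, NULL, 16); (NULL, 4, NULL, 32); (NULL, 8, NULL, 30); (NULL, 8, NULL, 32)

RIGHT JOIN keeps every row from `games`; unmatched rows get NULL for `players`'s columns.
Matching on a.player_id = b.player_id.
- a[0] player_id=6 → no match.
- a[1] player_id=7 → 1 match(es) in b → 1 row(s).
- a[2] player_id=5 → no match.
- a[3] player_id=7 → 1 match(es) in b → 1 row(s).
- a[4] player_id=7 → 1 match(es) in b → 1 row(s).
- 6 b row(s) had no a match → kept, a columns NULL.
After projecting and ordering:
a.player_id | b.player_id | a.team | b.pts
7 | 7 | DM | 40
7 | 7 | KW | 40
7 | 7 | PD | 40
NULL | 1 | NULL | 2
NULL | 3 | NULL | 17
NULL | 4 | NULL | 16
NULL | 4 | NULL | 32
NULL | 8 | NULL | 30
NULL | 8 | NULL | 32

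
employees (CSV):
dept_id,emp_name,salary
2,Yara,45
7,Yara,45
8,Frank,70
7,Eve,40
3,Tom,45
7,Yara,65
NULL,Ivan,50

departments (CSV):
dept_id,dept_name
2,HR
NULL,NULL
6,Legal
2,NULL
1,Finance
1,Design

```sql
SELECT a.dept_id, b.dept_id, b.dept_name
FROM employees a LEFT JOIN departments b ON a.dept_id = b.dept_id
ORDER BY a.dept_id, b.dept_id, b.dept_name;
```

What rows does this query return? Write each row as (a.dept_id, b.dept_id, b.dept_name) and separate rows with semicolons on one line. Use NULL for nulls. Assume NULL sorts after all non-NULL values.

(2, 2, HR); (2, 2, NULL); (3, NULL, NULL); (7, NULL, NULL); (7, NULL, NULL); (7, NULL, NULL); (8, NULL, NULL); (NULL, NULL, NULL)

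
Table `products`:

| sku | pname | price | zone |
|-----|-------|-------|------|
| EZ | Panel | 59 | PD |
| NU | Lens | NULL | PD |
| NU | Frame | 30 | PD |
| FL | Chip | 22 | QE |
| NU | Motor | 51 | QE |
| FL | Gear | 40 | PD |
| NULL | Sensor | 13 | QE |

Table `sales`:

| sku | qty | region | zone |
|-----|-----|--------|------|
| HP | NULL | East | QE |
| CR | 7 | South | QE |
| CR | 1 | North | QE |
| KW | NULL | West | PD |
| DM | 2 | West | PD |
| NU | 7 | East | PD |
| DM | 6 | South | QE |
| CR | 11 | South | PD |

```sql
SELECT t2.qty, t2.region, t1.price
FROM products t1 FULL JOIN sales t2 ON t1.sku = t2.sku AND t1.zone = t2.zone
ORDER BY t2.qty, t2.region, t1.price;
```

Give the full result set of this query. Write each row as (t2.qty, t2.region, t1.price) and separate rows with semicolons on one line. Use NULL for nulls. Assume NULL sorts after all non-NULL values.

(1, North, NULL); (2, West, NULL); (6, South, NULL); (7, East, 30); (7, East, NULL); (7, South, NULL); (11, South, NULL); (NULL, East, NULL); (NULL, West, NULL); (NULL, NULL, 13); (NULL, NULL, 22); (NULL, NULL, 40); (NULL, NULL, 51); (NULL, NULL, 59)

FULL OUTER JOIN keeps every row from both sides; unmatched rows get NULL for the other side's columns.
Matching on t1.sku = t2.sku AND t1.zone = t2.zone. A NULL in a compared column never satisfies the condition.
- t1 row (sku=EZ, zone=PD): no match → kept, t2 columns NULL.
- t1 row (sku=NU, zone=PD): matches 1 t2 row(s) → 1 output row(s).
- t1 row (sku=NU, zone=PD): matches 1 t2 row(s) → 1 output row(s).
- t1 row (sku=FL, zone=QE): no match → kept, t2 columns NULL.
- t1 row (sku=NU, zone=QE): no match → kept, t2 columns NULL.
- t1 row (sku=FL, zone=PD): no match → kept, t2 columns NULL.
- t1 row (sku=NULL, zone=QE): no match → kept, t2 columns NULL.
- 7 row(s) from t2 found no t1 partner → padded with NULL.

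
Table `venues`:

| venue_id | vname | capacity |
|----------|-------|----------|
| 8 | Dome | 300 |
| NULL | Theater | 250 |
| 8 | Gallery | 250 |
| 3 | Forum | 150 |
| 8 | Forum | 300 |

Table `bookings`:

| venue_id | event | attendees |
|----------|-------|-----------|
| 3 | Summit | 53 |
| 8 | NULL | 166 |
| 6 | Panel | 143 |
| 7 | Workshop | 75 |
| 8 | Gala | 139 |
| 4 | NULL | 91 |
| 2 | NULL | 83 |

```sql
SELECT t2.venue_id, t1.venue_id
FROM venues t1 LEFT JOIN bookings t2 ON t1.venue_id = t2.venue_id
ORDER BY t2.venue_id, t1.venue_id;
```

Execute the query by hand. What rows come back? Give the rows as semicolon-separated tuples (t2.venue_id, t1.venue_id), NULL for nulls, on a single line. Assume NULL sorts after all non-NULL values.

LEFT JOIN keeps every row from `venues`; unmatched rows get NULL for `bookings`'s columns.
Matching on t1.venue_id = t2.venue_id. A NULL in a compared column never satisfies the condition.
Matched pairs: 7; unmatched t1 rows kept: 1.

(3, 3); (8, 8); (8, 8); (8, 8); (8, 8); (8, 8); (8, 8); (NULL, NULL)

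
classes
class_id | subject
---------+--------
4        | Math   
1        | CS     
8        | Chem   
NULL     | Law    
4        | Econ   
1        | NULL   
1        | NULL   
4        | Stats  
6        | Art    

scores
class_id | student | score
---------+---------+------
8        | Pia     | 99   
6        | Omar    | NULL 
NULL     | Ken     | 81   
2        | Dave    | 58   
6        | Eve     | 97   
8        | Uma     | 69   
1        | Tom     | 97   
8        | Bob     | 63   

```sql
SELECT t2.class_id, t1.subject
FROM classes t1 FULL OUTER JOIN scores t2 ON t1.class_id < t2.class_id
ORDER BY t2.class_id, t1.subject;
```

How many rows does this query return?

40

FULL OUTER JOIN keeps every row from both sides; unmatched rows get NULL for the other side's columns.
Matching on t1.class_id < t2.class_id. A NULL in a compared column never satisfies the condition.
Matched pairs: 36; unmatched t1 rows kept: 2; unmatched t2 rows kept: 2.
Total: 36 matched + 4 padded = 40 rows.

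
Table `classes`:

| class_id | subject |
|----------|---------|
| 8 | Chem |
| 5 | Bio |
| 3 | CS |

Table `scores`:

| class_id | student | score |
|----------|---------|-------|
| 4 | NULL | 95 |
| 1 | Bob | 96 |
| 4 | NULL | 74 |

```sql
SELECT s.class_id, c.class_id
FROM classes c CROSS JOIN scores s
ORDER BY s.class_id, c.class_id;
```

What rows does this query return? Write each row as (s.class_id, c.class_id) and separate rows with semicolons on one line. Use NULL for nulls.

(1, 3); (1, 5); (1, 8); (4, 3); (4, 3); (4, 5); (4, 5); (4, 8); (4, 8)

CROSS JOIN pairs every row of `classes` with every row of `scores`: 3 × 3 = 9 rows.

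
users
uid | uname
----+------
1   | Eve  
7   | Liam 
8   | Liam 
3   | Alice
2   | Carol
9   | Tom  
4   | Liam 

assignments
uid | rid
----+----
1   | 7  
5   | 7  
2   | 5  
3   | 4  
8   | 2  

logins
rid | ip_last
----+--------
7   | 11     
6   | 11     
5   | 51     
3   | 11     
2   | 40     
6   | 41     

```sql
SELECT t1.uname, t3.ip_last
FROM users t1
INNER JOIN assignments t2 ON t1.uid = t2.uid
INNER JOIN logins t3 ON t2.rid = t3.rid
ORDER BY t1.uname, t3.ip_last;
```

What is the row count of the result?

3

Step 1 — t1 INNER JOIN t2 on uid → 4 row(s).
Then INNER JOIN `logins t3` on rid: keep only rows whose t2.rid appears in t3.
Result: 3 row(s).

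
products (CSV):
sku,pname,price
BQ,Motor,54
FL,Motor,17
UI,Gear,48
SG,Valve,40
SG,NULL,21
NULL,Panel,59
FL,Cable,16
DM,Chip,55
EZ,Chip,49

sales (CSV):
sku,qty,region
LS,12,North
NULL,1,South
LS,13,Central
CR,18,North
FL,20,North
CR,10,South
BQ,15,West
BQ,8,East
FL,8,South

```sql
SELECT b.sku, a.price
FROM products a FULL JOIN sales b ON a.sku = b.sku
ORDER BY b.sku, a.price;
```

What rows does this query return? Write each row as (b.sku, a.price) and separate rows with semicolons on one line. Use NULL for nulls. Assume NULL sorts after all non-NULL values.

(BQ, 54); (BQ, 54); (CR, NULL); (CR, NULL); (FL, 16); (FL, 16); (FL, 17); (FL, 17); (LS, NULL); (LS, NULL); (NULL, 21); (NULL, 40); (NULL, 48); (NULL, 49); (NULL, 55); (NULL, 59); (NULL, NULL)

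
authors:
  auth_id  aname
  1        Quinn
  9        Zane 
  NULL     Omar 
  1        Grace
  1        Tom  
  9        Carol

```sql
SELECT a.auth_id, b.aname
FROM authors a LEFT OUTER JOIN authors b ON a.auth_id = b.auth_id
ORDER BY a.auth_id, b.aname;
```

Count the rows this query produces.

LEFT JOIN keeps every row from `authors a`; unmatched rows get NULL for `authors b`'s columns.
Matching on a.auth_id = b.auth_id. A NULL in a compared column never satisfies the condition.
- a[0] auth_id=1 → 3 match(es) in b → 3 row(s).
- a[1] auth_id=9 → 2 match(es) in b → 2 row(s).
- a[2] auth_id=NULL → no match; kept with NULLs on the b side.
- a[3] auth_id=1 → 3 match(es) in b → 3 row(s).
- a[4] auth_id=1 → 3 match(es) in b → 3 row(s).
- a[5] auth_id=9 → 2 match(es) in b → 2 row(s).
Total: 13 matched + 1 padded = 14 rows.

14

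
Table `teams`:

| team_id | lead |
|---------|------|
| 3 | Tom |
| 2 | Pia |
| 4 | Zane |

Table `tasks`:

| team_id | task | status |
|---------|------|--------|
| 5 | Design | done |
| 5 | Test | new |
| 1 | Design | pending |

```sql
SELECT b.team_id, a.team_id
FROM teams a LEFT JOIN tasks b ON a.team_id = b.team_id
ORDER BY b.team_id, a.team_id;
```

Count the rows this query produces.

3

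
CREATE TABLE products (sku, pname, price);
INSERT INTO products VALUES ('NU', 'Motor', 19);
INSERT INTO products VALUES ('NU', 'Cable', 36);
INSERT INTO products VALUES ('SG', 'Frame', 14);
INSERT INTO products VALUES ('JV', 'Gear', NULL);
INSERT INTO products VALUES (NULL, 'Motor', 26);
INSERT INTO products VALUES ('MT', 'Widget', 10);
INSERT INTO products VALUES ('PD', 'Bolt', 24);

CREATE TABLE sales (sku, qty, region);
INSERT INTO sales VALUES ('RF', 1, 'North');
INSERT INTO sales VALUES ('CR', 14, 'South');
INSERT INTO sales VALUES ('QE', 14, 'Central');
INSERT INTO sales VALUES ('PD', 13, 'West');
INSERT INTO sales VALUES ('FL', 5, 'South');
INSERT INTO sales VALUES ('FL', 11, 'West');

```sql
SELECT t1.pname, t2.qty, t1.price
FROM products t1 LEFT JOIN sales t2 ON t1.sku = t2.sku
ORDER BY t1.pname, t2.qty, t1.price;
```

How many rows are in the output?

LEFT JOIN keeps every row from `products`; unmatched rows get NULL for `sales`'s columns.
Matching on t1.sku = t2.sku. A NULL in a compared column never satisfies the condition.
- sku=NU: no t2 row matches, row kept with t2 columns NULL.
- sku=NU: no t2 row matches, row kept with t2 columns NULL.
- sku=SG: no t2 row matches, row kept with t2 columns NULL.
- sku=JV: no t2 row matches, row kept with t2 columns NULL.
- sku=NULL: no t2 row matches, row kept with t2 columns NULL.
- sku=MT: no t2 row matches, row kept with t2 columns NULL.
- sku=PD: 1 matching t2 row(s), so 1 row(s) emitted.
Total: 1 matched + 6 padded = 7 rows.

7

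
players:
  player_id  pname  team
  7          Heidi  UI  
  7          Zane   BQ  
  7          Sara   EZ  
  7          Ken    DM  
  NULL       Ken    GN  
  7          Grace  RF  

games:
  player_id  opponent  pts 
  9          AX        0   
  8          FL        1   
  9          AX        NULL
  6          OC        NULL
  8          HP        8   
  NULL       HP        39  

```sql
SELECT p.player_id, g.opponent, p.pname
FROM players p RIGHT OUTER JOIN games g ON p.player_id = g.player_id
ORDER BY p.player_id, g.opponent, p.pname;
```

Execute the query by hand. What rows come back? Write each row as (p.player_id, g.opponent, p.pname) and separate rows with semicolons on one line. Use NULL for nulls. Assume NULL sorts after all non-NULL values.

RIGHT JOIN keeps every row from `games`; unmatched rows get NULL for `players`'s columns.
Matching on p.player_id = g.player_id. A NULL in a compared column never satisfies the condition.
- p[0] player_id=7 → no match.
- p[1] player_id=7 → no match.
- p[2] player_id=7 → no match.
- p[3] player_id=7 → no match.
- p[4] player_id=NULL → no match.
- p[5] player_id=7 → no match.
- plus 6 unmatched g row(s), each kept with NULL p columns.
After projecting and ordering:
p.player_id | g.opponent | p.pname
NULL | AX | NULL
NULL | AX | NULL
NULL | FL | NULL
NULL | HP | NULL
NULL | HP | NULL
NULL | OC | NULL

(NULL, AX, NULL); (NULL, AX, NULL); (NULL, FL, NULL); (NULL, HP, NULL); (NULL, HP, NULL); (NULL, OC, NULL)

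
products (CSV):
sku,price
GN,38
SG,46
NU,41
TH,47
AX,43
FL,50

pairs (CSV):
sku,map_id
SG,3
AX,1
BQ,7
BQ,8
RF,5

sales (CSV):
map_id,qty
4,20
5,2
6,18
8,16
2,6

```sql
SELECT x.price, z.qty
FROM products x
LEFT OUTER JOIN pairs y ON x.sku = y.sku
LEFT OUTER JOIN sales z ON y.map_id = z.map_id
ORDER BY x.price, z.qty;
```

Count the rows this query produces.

6

Joins associate left-to-right: products LEFT JOIN pairs on sku gives 6 intermediate row(s).
Then LEFT JOIN `sales z` on map_id: each of those 6 rows is kept; rows whose y.map_id has no match in z get NULL for z's columns.
Result: 6 row(s).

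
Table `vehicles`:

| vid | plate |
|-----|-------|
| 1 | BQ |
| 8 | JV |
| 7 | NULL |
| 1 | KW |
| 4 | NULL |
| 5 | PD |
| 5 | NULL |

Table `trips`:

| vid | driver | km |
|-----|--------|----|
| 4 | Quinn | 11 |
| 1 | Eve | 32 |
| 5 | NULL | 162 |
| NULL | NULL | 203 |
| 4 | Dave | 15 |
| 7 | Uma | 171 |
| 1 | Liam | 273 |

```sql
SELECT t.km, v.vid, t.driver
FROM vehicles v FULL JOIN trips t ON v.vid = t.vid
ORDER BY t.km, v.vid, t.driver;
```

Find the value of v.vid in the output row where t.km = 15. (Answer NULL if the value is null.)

4

FULL OUTER JOIN keeps every row from both sides; unmatched rows get NULL for the other side's columns.
Matching on v.vid = t.vid. A NULL in a compared column never satisfies the condition.
Matched pairs: 9; unmatched v rows kept: 1; unmatched t rows kept: 1.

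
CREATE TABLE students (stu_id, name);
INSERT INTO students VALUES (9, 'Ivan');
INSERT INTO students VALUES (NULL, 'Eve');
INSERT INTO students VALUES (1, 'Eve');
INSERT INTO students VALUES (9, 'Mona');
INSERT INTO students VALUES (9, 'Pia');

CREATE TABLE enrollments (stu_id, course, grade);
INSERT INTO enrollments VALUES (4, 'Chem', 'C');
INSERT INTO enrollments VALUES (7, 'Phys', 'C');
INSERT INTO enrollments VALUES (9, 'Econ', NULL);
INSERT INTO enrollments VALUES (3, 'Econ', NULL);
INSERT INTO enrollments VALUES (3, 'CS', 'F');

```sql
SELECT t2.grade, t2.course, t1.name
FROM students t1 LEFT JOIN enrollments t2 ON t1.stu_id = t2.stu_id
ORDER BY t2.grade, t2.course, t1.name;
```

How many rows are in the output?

5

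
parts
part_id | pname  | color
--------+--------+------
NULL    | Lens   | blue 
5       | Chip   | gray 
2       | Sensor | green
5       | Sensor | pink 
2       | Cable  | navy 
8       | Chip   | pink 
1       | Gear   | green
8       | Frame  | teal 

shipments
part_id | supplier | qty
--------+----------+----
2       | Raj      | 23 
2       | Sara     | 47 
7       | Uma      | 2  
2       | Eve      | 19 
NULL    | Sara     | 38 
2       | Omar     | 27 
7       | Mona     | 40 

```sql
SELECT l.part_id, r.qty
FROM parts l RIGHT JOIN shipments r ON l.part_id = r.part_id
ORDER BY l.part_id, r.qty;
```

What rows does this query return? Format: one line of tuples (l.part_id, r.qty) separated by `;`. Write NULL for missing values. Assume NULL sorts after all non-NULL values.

(2, 19); (2, 19); (2, 23); (2, 23); (2, 27); (2, 27); (2, 47); (2, 47); (NULL, 2); (NULL, 38); (NULL, 40)

RIGHT JOIN keeps every row from `shipments`; unmatched rows get NULL for `parts`'s columns.
Matching on l.part_id = r.part_id. A NULL in a compared column never satisfies the condition.
Matched pairs: 8; unmatched r rows kept: 3.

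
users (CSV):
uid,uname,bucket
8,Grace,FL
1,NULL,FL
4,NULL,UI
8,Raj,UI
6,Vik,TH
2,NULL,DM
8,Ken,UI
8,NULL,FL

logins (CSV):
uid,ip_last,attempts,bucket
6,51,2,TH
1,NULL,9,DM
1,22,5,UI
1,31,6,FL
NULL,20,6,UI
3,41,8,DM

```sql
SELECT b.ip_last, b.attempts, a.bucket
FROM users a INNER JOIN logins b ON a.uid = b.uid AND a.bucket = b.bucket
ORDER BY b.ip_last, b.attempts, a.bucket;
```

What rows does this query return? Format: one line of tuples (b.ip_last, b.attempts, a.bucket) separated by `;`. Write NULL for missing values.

(31, 6, FL); (51, 2, TH)

INNER JOIN keeps only pairs where the ON condition holds.
Matching on a.uid = b.uid AND a.bucket = b.bucket. A NULL in a compared column never satisfies the condition.
- a (uid=8, bucket=FL) has no partner → excluded.
- a (uid=1, bucket=FL) pairs with 1 row(s) of b.
- a (uid=4, bucket=UI) has no partner → excluded.
- a (uid=8, bucket=UI) has no partner → excluded.
- a (uid=6, bucket=TH) pairs with 1 row(s) of b.
- a (uid=2, bucket=DM) has no partner → excluded.
- a (uid=8, bucket=UI) has no partner → excluded.
- a (uid=8, bucket=FL) has no partner → excluded.
After projecting and ordering:
b.ip_last | b.attempts | a.bucket
31 | 6 | FL
51 | 2 | TH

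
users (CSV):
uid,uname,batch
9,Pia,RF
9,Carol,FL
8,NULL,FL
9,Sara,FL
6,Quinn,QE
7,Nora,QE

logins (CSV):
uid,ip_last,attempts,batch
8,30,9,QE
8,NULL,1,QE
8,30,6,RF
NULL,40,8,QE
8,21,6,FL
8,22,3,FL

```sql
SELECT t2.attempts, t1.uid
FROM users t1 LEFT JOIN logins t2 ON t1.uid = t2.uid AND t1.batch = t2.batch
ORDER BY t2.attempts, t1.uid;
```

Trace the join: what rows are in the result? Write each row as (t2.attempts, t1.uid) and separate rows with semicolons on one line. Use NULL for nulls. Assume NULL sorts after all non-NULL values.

(3, 8); (6, 8); (NULL, 6); (NULL, 7); (NULL, 9); (NULL, 9); (NULL, 9)

LEFT JOIN keeps every row from `users`; unmatched rows get NULL for `logins`'s columns.
Matching on t1.uid = t2.uid AND t1.batch = t2.batch. A NULL in a compared column never satisfies the condition.
- t1 row (uid=9, batch=RF): no match → kept, t2 columns NULL.
- t1 row (uid=9, batch=FL): no match → kept, t2 columns NULL.
- t1 row (uid=8, batch=FL): matches 2 t2 row(s) → 2 output row(s).
- t1 row (uid=9, batch=FL): no match → kept, t2 columns NULL.
- t1 row (uid=6, batch=QE): no match → kept, t2 columns NULL.
- t1 row (uid=7, batch=QE): no match → kept, t2 columns NULL.
After projecting and ordering:
t2.attempts | t1.uid
3 | 8
6 | 8
NULL | 6
NULL | 7
NULL | 9
NULL | 9
NULL | 9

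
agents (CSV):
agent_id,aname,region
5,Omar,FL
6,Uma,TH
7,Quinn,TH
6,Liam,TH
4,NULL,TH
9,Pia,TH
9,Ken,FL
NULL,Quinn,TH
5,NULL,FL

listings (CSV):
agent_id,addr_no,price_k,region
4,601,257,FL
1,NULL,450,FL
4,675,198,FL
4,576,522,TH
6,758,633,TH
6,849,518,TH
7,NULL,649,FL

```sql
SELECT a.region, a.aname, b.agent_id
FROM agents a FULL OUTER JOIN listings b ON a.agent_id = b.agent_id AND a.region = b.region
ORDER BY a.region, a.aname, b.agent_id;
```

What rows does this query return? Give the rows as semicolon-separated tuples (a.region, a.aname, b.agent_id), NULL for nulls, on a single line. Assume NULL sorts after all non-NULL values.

(FL, Ken, NULL); (FL, Omar, NULL); (FL, NULL, NULL); (TH, Liam, 6); (TH, Liam, 6); (TH, Pia, NULL); (TH, Quinn, NULL); (TH, Quinn, NULL); (TH, Uma, 6); (TH, Uma, 6); (TH, NULL, 4); (NULL, NULL, 1); (NULL, NULL, 4); (NULL, NULL, 4); (NULL, NULL, 7)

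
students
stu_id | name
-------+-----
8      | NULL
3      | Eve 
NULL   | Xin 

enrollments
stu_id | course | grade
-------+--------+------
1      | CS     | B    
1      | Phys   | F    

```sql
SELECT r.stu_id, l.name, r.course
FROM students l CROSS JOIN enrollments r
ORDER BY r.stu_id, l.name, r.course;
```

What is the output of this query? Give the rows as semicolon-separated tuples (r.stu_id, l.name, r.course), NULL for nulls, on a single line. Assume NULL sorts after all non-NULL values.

(1, Eve, CS); (1, Eve, Phys); (1, Xin, CS); (1, Xin, Phys); (1, NULL, CS); (1, NULL, Phys)

CROSS JOIN pairs every row of `students` with every row of `enrollments`: 3 × 2 = 6 rows.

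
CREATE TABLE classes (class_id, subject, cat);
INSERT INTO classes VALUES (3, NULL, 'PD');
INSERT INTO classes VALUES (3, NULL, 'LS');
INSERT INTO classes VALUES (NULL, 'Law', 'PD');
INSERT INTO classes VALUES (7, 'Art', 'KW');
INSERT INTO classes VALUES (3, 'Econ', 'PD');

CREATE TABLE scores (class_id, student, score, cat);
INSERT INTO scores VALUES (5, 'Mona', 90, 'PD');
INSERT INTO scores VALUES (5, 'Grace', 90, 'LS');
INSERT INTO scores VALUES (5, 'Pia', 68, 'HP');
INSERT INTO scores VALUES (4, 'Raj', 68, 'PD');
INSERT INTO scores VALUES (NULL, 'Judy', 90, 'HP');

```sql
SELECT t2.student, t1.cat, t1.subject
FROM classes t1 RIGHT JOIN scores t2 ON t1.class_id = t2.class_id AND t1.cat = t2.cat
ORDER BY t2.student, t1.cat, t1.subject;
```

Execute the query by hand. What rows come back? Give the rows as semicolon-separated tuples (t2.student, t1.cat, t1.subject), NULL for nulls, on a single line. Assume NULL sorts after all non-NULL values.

(Grace, NULL, NULL); (Judy, NULL, NULL); (Mona, NULL, NULL); (Pia, NULL, NULL); (Raj, NULL, NULL)

RIGHT JOIN keeps every row from `scores`; unmatched rows get NULL for `classes`'s columns.
Matching on t1.class_id = t2.class_id AND t1.cat = t2.cat. A NULL in a compared column never satisfies the condition.
- t1[0] class_id=3, cat=PD → no match.
- t1[1] class_id=3, cat=LS → no match.
- t1[2] class_id=NULL, cat=PD → no match.
- t1[3] class_id=7, cat=KW → no match.
- t1[4] class_id=3, cat=PD → no match.
- plus 5 unmatched t2 row(s), each kept with NULL t1 columns.
After projecting and ordering:
t2.student | t1.cat | t1.subject
Grace | NULL | NULL
Judy | NULL | NULL
Mona | NULL | NULL
Pia | NULL | NULL
Raj | NULL | NULL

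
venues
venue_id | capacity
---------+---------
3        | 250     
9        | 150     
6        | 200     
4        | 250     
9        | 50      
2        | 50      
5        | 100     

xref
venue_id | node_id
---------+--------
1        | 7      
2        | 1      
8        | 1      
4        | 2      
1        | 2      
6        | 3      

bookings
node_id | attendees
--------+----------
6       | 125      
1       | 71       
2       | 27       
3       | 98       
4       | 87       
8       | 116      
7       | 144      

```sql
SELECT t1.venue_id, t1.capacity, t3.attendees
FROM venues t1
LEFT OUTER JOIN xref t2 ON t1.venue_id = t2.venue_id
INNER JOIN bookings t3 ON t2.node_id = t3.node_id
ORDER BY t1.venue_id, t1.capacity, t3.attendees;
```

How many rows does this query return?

3

Evaluate left to right. First `venues t1 LEFT JOIN xref t2` on venue_id: 7 row(s).
Then INNER JOIN `bookings t3` on node_id: keep only rows whose t2.node_id appears in t3.
Result: 3 row(s).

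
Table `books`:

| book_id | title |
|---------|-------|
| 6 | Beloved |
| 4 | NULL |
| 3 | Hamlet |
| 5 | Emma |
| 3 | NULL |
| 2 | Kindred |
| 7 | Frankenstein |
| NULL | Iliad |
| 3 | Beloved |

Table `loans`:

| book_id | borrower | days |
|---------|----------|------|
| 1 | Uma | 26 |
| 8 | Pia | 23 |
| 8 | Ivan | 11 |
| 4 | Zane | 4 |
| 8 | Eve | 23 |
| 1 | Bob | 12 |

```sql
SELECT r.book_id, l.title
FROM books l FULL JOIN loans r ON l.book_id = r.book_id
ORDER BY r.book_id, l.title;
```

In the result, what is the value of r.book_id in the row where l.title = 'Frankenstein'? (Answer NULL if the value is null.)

FULL OUTER JOIN keeps every row from both sides; unmatched rows get NULL for the other side's columns.
Matching on l.book_id = r.book_id. A NULL in a compared column never satisfies the condition.
- l row (book_id=6): no match → kept, r columns NULL.
- l row (book_id=4): matches 1 r row(s) → 1 output row(s).
- l row (book_id=3): no match → kept, r columns NULL.
- l row (book_id=5): no match → kept, r columns NULL.
- l row (book_id=3): no match → kept, r columns NULL.
- l row (book_id=2): no match → kept, r columns NULL.
- l row (book_id=7): no match → kept, r columns NULL.
- l row (book_id=NULL): no match → kept, r columns NULL.
- l row (book_id=3): no match → kept, r columns NULL.
- plus 5 unmatched r row(s), each kept with NULL l columns.

NULL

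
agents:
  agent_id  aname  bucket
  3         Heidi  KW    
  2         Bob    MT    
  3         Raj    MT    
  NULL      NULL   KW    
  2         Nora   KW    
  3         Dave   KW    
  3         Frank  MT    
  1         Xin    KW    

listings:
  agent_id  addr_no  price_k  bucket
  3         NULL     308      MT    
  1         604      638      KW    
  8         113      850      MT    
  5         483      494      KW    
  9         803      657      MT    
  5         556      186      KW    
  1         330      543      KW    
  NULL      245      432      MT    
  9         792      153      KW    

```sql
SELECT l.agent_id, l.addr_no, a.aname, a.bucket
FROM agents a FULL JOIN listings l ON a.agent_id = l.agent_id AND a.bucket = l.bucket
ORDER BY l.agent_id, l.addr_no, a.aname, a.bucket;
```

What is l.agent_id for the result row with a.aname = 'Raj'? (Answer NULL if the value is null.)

3

FULL OUTER JOIN keeps every row from both sides; unmatched rows get NULL for the other side's columns.
Matching on a.agent_id = l.agent_id AND a.bucket = l.bucket. A NULL in a compared column never satisfies the condition.
Matched pairs: 4; unmatched a rows kept: 5; unmatched l rows kept: 6.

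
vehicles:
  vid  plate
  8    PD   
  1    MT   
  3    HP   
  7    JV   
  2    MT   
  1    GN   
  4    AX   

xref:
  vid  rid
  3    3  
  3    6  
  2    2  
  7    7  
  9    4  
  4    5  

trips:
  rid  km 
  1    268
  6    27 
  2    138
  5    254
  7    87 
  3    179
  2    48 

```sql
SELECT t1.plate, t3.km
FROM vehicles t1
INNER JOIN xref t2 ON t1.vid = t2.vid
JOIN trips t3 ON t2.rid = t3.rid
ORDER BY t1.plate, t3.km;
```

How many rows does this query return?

Step 1 — t1 INNER JOIN t2 on vid → 5 row(s).
Then INNER JOIN `trips t3` on rid: keep only rows whose t2.rid appears in t3.
Result: 6 row(s).

6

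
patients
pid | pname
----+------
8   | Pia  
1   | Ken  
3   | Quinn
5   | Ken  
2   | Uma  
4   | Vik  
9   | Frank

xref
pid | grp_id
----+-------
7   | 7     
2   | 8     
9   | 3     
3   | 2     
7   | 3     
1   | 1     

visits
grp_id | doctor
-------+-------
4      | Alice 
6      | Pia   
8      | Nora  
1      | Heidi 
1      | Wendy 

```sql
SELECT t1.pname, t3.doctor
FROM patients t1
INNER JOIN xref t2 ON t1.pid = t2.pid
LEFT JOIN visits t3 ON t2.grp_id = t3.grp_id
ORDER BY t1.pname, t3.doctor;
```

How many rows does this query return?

5

Evaluate left to right. First `patients t1 INNER JOIN xref t2` on pid: 4 row(s).
Then LEFT JOIN `visits t3` on grp_id: each of those 4 rows is kept; rows whose t2.grp_id has no match in t3 get NULL for t3's columns.
Result: 5 row(s).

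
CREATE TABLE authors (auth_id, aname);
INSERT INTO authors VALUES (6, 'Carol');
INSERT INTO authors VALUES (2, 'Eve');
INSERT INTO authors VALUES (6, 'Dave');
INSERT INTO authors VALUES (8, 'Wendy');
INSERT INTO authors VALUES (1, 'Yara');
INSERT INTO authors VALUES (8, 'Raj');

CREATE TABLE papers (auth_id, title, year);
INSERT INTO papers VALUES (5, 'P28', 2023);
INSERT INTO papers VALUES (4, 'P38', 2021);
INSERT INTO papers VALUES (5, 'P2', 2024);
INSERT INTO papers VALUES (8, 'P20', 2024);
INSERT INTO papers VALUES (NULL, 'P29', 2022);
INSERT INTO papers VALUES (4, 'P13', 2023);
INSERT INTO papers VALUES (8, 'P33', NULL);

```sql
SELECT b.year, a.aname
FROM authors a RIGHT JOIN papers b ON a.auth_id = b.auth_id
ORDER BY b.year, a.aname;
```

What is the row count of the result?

9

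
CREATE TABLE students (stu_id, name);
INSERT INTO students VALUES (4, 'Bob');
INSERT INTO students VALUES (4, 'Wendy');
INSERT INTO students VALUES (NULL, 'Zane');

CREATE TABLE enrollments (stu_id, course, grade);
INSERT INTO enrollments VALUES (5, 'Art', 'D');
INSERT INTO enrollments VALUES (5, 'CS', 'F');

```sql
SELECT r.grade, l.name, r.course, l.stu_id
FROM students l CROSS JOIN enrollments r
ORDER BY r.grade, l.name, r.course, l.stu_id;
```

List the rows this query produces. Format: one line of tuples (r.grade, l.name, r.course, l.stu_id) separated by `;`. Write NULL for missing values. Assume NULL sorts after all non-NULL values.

(D, Bob, Art, 4); (D, Wendy, Art, 4); (D, Zane, Art, NULL); (F, Bob, CS, 4); (F, Wendy, CS, 4); (F, Zane, CS, NULL)

CROSS JOIN pairs every row of `students` with every row of `enrollments`: 3 × 2 = 6 rows.
After projecting and ordering:
r.grade | l.name | r.course | l.stu_id
D | Bob | Art | 4
D | Wendy | Art | 4
D | Zane | Art | NULL
F | Bob | CS | 4
F | Wendy | CS | 4
F | Zane | CS | NULL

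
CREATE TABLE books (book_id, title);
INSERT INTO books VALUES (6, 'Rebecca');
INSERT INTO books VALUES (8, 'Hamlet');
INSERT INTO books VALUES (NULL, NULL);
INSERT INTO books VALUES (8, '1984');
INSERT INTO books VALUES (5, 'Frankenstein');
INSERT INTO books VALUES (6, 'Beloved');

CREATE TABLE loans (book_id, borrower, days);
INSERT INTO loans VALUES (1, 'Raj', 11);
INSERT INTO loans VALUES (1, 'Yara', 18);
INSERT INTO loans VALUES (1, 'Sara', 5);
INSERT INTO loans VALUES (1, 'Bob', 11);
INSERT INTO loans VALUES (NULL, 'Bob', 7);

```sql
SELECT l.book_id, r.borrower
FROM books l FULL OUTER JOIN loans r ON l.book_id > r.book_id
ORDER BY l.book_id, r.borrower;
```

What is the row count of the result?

22

FULL OUTER JOIN keeps every row from both sides; unmatched rows get NULL for the other side's columns.
Matching on l.book_id > r.book_id. A NULL in a compared column never satisfies the condition.
- l (book_id=6) pairs with 4 row(s) of r.
- l (book_id=8) pairs with 4 row(s) of r.
- l (book_id=NULL) has no partner → padded with NULL.
- l (book_id=8) pairs with 4 row(s) of r.
- l (book_id=5) pairs with 4 row(s) of r.
- l (book_id=6) pairs with 4 row(s) of r.
- 1 r row(s) had no l match → kept, l columns NULL.
Total: 20 matched + 2 padded = 22 rows.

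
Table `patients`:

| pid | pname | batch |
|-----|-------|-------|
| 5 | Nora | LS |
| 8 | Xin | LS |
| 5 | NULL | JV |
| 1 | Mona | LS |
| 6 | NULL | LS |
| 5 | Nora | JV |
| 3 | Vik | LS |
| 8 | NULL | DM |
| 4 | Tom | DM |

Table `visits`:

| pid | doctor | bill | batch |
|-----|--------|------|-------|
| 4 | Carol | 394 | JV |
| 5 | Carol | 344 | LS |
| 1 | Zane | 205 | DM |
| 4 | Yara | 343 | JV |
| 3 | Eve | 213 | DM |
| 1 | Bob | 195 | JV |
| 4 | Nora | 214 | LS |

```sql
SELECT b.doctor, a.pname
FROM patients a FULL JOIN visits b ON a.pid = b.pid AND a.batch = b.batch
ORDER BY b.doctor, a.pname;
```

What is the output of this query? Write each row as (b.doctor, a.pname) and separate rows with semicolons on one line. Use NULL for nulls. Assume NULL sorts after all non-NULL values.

FULL OUTER JOIN keeps every row from both sides; unmatched rows get NULL for the other side's columns.
Matching on a.pid = b.pid AND a.batch = b.batch.
- a (pid=5, batch=LS) pairs with 1 row(s) of b.
- a (pid=8, batch=LS) has no partner → padded with NULL.
- a (pid=5, batch=JV) has no partner → padded with NULL.
- a (pid=1, batch=LS) has no partner → padded with NULL.
- a (pid=6, batch=LS) has no partner → padded with NULL.
- a (pid=5, batch=JV) has no partner → padded with NULL.
- a (pid=3, batch=LS) has no partner → padded with NULL.
- a (pid=8, batch=DM) has no partner → padded with NULL.
- a (pid=4, batch=DM) has no partner → padded with NULL.
- plus 6 unmatched b row(s), each kept with NULL a columns.

(Bob, NULL); (Carol, Nora); (Carol, NULL); (Eve, NULL); (Nora, NULL); (Yara, NULL); (Zane, NULL); (NULL, Mona); (NULL, Nora); (NULL, Tom); (NULL, Vik); (NULL, Xin); (NULL, NULL); (NULL, NULL); (NULL, NULL)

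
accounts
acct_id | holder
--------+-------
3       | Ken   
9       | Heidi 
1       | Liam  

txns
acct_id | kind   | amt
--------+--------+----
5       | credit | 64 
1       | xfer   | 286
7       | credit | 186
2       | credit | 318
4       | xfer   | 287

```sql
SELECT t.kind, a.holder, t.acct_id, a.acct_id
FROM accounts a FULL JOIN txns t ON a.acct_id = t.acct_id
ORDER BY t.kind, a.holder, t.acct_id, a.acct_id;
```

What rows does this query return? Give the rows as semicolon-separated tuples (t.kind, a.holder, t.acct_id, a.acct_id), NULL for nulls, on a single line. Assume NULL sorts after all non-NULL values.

(credit, NULL, 2, NULL); (credit, NULL, 5, NULL); (credit, NULL, 7, NULL); (xfer, Liam, 1, 1); (xfer, NULL, 4, NULL); (NULL, Heidi, NULL, 9); (NULL, Ken, NULL, 3)

FULL OUTER JOIN keeps every row from both sides; unmatched rows get NULL for the other side's columns.
Matching on a.acct_id = t.acct_id.
- a[0] acct_id=3 → no match; kept with NULLs on the t side.
- a[1] acct_id=9 → no match; kept with NULLs on the t side.
- a[2] acct_id=1 → 1 match(es) in t → 1 row(s).
- plus 4 unmatched t row(s), each kept with NULL a columns.
After projecting and ordering:
t.kind | a.holder | t.acct_id | a.acct_id
credit | NULL | 2 | NULL
credit | NULL | 5 | NULL
credit | NULL | 7 | NULL
xfer | Liam | 1 | 1
xfer | NULL | 4 | NULL
NULL | Heidi | NULL | 9
NULL | Ken | NULL | 3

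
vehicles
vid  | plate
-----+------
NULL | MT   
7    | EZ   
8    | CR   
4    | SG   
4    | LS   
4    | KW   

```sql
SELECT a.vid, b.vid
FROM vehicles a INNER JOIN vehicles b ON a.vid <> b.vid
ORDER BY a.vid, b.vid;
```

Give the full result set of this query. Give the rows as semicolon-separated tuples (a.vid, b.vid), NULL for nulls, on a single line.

(4, 7); (4, 7); (4, 7); (4, 8); (4, 8); (4, 8); (7, 4); (7, 4); (7, 4); (7, 8); (8, 4); (8, 4); (8, 4); (8, 7)

INNER JOIN keeps only pairs where the ON condition holds.
Matching on a.vid <> b.vid. A NULL in a compared column never satisfies the condition.
Matched pairs: 14.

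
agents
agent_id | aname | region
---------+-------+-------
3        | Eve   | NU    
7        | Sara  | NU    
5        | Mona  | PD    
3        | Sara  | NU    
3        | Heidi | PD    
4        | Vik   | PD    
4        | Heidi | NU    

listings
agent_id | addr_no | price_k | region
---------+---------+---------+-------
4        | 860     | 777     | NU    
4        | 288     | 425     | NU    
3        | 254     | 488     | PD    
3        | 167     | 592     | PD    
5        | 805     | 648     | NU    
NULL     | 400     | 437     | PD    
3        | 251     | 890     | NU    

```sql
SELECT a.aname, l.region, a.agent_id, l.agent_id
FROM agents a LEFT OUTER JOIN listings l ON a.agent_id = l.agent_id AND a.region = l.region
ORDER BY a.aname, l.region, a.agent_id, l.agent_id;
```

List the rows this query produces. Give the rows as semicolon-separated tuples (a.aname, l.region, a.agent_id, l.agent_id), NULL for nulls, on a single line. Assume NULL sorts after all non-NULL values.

(Eve, NU, 3, 3); (Heidi, NU, 4, 4); (Heidi, NU, 4, 4); (Heidi, PD, 3, 3); (Heidi, PD, 3, 3); (Mona, NULL, 5, NULL); (Sara, NU, 3, 3); (Sara, NULL, 7, NULL); (Vik, NULL, 4, NULL)

LEFT JOIN keeps every row from `agents`; unmatched rows get NULL for `listings`'s columns.
Matching on a.agent_id = l.agent_id AND a.region = l.region. A NULL in a compared column never satisfies the condition.
- agent_id=3, region=NU: 1 matching l row(s), so 1 row(s) emitted.
- agent_id=7, region=NU: no l row matches, row kept with l columns NULL.
- agent_id=5, region=PD: no l row matches, row kept with l columns NULL.
- agent_id=3, region=NU: 1 matching l row(s), so 1 row(s) emitted.
- agent_id=3, region=PD: 2 matching l row(s), so 2 row(s) emitted.
- agent_id=4, region=PD: no l row matches, row kept with l columns NULL.
- agent_id=4, region=NU: 2 matching l row(s), so 2 row(s) emitted.
After projecting and ordering:
a.aname | l.region | a.agent_id | l.agent_id
Eve | NU | 3 | 3
Heidi | NU | 4 | 4
Heidi | NU | 4 | 4
Heidi | PD | 3 | 3
Heidi | PD | 3 | 3
Mona | NULL | 5 | NULL
Sara | NU | 3 | 3
Sara | NULL | 7 | NULL
Vik | NULL | 4 | NULL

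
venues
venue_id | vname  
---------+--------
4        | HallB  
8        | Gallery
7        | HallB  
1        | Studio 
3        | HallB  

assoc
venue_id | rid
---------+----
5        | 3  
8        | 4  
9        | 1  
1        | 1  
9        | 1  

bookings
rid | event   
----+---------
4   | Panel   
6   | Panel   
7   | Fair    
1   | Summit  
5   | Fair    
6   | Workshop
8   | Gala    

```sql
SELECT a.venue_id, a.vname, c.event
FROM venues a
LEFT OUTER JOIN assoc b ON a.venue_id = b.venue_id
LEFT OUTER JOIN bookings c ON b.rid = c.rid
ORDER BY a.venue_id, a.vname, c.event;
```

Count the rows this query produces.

Joins associate left-to-right: venues LEFT JOIN assoc on venue_id gives 5 intermediate row(s).
Then LEFT JOIN `bookings c` on rid: each of those 5 rows is kept; rows whose b.rid has no match in c get NULL for c's columns.
Result: 5 row(s).

5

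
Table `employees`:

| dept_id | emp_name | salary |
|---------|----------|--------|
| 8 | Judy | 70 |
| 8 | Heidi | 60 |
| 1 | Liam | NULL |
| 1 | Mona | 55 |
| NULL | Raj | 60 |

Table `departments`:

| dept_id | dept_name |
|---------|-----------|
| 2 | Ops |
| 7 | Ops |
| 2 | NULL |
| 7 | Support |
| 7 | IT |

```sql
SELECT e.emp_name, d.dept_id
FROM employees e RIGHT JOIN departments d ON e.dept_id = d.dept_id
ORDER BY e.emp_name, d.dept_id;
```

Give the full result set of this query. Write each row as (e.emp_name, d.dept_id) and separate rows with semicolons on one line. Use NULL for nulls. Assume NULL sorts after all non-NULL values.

(NULL, 2); (NULL, 2); (NULL, 7); (NULL, 7); (NULL, 7)

RIGHT JOIN keeps every row from `departments`; unmatched rows get NULL for `employees`'s columns.
Matching on e.dept_id = d.dept_id. A NULL in a compared column never satisfies the condition.
- dept_id=8: no matching d row.
- dept_id=8: no matching d row.
- dept_id=1: no matching d row.
- dept_id=1: no matching d row.
- dept_id=NULL: no matching d row.
- 5 row(s) from d found no e partner → padded with NULL.
After projecting and ordering:
e.emp_name | d.dept_id
NULL | 2
NULL | 2
NULL | 7
NULL | 7
NULL | 7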